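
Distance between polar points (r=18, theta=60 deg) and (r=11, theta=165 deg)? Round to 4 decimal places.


d = sqrt(r1^2 + r2^2 - 2*r1*r2*cos(t2-t1))
d = sqrt(18^2 + 11^2 - 2*18*11*cos(165-60)) = 23.3986

23.3986


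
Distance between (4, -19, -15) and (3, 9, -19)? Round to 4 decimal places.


d = sqrt((3-4)^2 + (9--19)^2 + (-19--15)^2) = 28.3019

28.3019


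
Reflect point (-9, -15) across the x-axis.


Reflection across x-axis: (x, y) -> (x, -y)
(-9, -15) -> (-9, 15)

(-9, 15)


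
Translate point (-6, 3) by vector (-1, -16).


Translation: (x+dx, y+dy) = (-6+-1, 3+-16) = (-7, -13)

(-7, -13)


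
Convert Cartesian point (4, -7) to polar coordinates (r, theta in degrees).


r = sqrt(4^2 + (-7)^2) = 8.0623
theta = atan2(-7, 4) = 299.7449 degrees

r = 8.0623, theta = 299.7449 degrees


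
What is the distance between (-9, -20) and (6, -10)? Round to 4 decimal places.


d = sqrt((6--9)^2 + (-10--20)^2) = 18.0278

18.0278


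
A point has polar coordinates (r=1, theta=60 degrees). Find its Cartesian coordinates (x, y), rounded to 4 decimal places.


x = 1 * cos(60) = 0.5
y = 1 * sin(60) = 0.866

(0.5, 0.866)


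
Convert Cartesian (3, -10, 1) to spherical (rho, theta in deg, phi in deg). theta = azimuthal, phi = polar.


rho = sqrt(3^2 + (-10)^2 + 1^2) = 10.4881
theta = atan2(-10, 3) = 286.6992 deg
phi = acos(1/10.4881) = 84.5288 deg

rho = 10.4881, theta = 286.6992 deg, phi = 84.5288 deg


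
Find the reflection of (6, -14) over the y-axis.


Reflection across y-axis: (x, y) -> (-x, y)
(6, -14) -> (-6, -14)

(-6, -14)


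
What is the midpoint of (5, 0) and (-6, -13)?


Midpoint = ((5+-6)/2, (0+-13)/2) = (-0.5, -6.5)

(-0.5, -6.5)


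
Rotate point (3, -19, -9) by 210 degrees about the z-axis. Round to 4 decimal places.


x' = 3*cos(210) - -19*sin(210) = -12.0981
y' = 3*sin(210) + -19*cos(210) = 14.9545
z' = -9

(-12.0981, 14.9545, -9)


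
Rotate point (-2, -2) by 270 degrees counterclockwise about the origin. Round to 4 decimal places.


x' = -2*cos(270) - -2*sin(270) = -2
y' = -2*sin(270) + -2*cos(270) = 2

(-2, 2)


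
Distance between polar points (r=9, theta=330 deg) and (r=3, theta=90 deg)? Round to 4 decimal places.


d = sqrt(r1^2 + r2^2 - 2*r1*r2*cos(t2-t1))
d = sqrt(9^2 + 3^2 - 2*9*3*cos(90-330)) = 10.8167

10.8167


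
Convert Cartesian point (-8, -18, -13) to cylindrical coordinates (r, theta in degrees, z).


r = sqrt((-8)^2 + (-18)^2) = 19.6977
theta = atan2(-18, -8) = 246.0375 deg
z = -13

r = 19.6977, theta = 246.0375 deg, z = -13


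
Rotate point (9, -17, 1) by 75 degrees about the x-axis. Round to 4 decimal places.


x' = 9
y' = -17*cos(75) - 1*sin(75) = -5.3658
z' = -17*sin(75) + 1*cos(75) = -16.1619

(9, -5.3658, -16.1619)


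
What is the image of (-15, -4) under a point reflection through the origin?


Reflection through origin: (x, y) -> (-x, -y)
(-15, -4) -> (15, 4)

(15, 4)


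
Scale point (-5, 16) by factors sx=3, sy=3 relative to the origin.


Scaling: (x*sx, y*sy) = (-5*3, 16*3) = (-15, 48)

(-15, 48)


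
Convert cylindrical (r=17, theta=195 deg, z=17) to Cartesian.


x = 17 * cos(195) = -16.4207
y = 17 * sin(195) = -4.3999
z = 17

(-16.4207, -4.3999, 17)


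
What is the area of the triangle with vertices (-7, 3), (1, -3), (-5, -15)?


Area = |x1(y2-y3) + x2(y3-y1) + x3(y1-y2)| / 2
= |-7*(-3--15) + 1*(-15-3) + -5*(3--3)| / 2
= 66

66


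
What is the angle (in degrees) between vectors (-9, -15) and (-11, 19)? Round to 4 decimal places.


dot = -9*-11 + -15*19 = -186
|u| = 17.4929, |v| = 21.9545
cos(angle) = -0.4843
angle = 118.9677 degrees

118.9677 degrees


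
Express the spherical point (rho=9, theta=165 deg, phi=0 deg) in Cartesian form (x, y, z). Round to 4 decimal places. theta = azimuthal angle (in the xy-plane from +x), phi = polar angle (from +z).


x = 9 * sin(0) * cos(165) = 0
y = 9 * sin(0) * sin(165) = 0
z = 9 * cos(0) = 9

(0, 0, 9)


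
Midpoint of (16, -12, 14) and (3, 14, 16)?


Midpoint = ((16+3)/2, (-12+14)/2, (14+16)/2) = (9.5, 1, 15)

(9.5, 1, 15)


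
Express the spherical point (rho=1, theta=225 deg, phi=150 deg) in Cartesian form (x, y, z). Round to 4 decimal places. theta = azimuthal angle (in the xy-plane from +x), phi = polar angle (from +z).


x = 1 * sin(150) * cos(225) = -0.3536
y = 1 * sin(150) * sin(225) = -0.3536
z = 1 * cos(150) = -0.866

(-0.3536, -0.3536, -0.866)


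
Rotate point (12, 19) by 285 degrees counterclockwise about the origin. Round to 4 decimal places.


x' = 12*cos(285) - 19*sin(285) = 21.4584
y' = 12*sin(285) + 19*cos(285) = -6.6735

(21.4584, -6.6735)


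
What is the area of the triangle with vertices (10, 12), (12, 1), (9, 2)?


Area = |x1(y2-y3) + x2(y3-y1) + x3(y1-y2)| / 2
= |10*(1-2) + 12*(2-12) + 9*(12-1)| / 2
= 15.5

15.5


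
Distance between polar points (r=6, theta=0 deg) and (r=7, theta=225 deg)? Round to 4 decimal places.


d = sqrt(r1^2 + r2^2 - 2*r1*r2*cos(t2-t1))
d = sqrt(6^2 + 7^2 - 2*6*7*cos(225-0)) = 12.0165

12.0165


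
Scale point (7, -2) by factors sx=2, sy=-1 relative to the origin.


Scaling: (x*sx, y*sy) = (7*2, -2*-1) = (14, 2)

(14, 2)


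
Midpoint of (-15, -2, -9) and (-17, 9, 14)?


Midpoint = ((-15+-17)/2, (-2+9)/2, (-9+14)/2) = (-16, 3.5, 2.5)

(-16, 3.5, 2.5)


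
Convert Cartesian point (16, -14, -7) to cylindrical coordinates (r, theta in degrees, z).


r = sqrt(16^2 + (-14)^2) = 21.2603
theta = atan2(-14, 16) = 318.8141 deg
z = -7

r = 21.2603, theta = 318.8141 deg, z = -7


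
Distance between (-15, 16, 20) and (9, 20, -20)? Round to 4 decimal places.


d = sqrt((9--15)^2 + (20-16)^2 + (-20-20)^2) = 46.8188

46.8188


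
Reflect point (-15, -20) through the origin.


Reflection through origin: (x, y) -> (-x, -y)
(-15, -20) -> (15, 20)

(15, 20)


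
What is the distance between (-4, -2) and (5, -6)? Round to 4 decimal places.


d = sqrt((5--4)^2 + (-6--2)^2) = 9.8489

9.8489


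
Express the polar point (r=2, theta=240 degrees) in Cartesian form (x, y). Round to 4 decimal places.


x = 2 * cos(240) = -1
y = 2 * sin(240) = -1.7321

(-1, -1.7321)


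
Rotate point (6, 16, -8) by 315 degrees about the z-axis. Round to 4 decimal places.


x' = 6*cos(315) - 16*sin(315) = 15.5563
y' = 6*sin(315) + 16*cos(315) = 7.0711
z' = -8

(15.5563, 7.0711, -8)


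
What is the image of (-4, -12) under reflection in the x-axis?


Reflection across x-axis: (x, y) -> (x, -y)
(-4, -12) -> (-4, 12)

(-4, 12)


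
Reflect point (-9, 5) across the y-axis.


Reflection across y-axis: (x, y) -> (-x, y)
(-9, 5) -> (9, 5)

(9, 5)


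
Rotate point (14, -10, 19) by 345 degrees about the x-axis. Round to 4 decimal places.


x' = 14
y' = -10*cos(345) - 19*sin(345) = -4.7417
z' = -10*sin(345) + 19*cos(345) = 20.9408

(14, -4.7417, 20.9408)


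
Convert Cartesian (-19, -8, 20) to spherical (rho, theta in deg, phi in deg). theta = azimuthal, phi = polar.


rho = sqrt((-19)^2 + (-8)^2 + 20^2) = 28.7228
theta = atan2(-8, -19) = 202.8337 deg
phi = acos(20/28.7228) = 45.8683 deg

rho = 28.7228, theta = 202.8337 deg, phi = 45.8683 deg


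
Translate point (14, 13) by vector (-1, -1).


Translation: (x+dx, y+dy) = (14+-1, 13+-1) = (13, 12)

(13, 12)


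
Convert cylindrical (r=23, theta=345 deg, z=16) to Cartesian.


x = 23 * cos(345) = 22.2163
y = 23 * sin(345) = -5.9528
z = 16

(22.2163, -5.9528, 16)


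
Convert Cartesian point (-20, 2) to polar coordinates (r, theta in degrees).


r = sqrt((-20)^2 + 2^2) = 20.0998
theta = atan2(2, -20) = 174.2894 degrees

r = 20.0998, theta = 174.2894 degrees


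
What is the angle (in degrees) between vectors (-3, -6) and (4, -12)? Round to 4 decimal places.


dot = -3*4 + -6*-12 = 60
|u| = 6.7082, |v| = 12.6491
cos(angle) = 0.7071
angle = 45 degrees

45 degrees


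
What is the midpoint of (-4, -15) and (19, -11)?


Midpoint = ((-4+19)/2, (-15+-11)/2) = (7.5, -13)

(7.5, -13)


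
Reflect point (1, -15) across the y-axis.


Reflection across y-axis: (x, y) -> (-x, y)
(1, -15) -> (-1, -15)

(-1, -15)


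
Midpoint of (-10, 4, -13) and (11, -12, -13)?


Midpoint = ((-10+11)/2, (4+-12)/2, (-13+-13)/2) = (0.5, -4, -13)

(0.5, -4, -13)


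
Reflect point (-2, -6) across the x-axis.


Reflection across x-axis: (x, y) -> (x, -y)
(-2, -6) -> (-2, 6)

(-2, 6)


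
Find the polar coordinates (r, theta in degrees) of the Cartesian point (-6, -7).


r = sqrt((-6)^2 + (-7)^2) = 9.2195
theta = atan2(-7, -6) = 229.3987 degrees

r = 9.2195, theta = 229.3987 degrees


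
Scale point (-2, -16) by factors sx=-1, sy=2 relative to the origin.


Scaling: (x*sx, y*sy) = (-2*-1, -16*2) = (2, -32)

(2, -32)


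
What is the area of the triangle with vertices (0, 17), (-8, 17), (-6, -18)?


Area = |x1(y2-y3) + x2(y3-y1) + x3(y1-y2)| / 2
= |0*(17--18) + -8*(-18-17) + -6*(17-17)| / 2
= 140

140


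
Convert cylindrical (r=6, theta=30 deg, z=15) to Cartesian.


x = 6 * cos(30) = 5.1962
y = 6 * sin(30) = 3
z = 15

(5.1962, 3, 15)


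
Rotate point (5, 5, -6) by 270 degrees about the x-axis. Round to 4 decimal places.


x' = 5
y' = 5*cos(270) - -6*sin(270) = -6
z' = 5*sin(270) + -6*cos(270) = -5

(5, -6, -5)


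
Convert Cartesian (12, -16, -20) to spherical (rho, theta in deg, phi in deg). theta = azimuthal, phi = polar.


rho = sqrt(12^2 + (-16)^2 + (-20)^2) = 28.2843
theta = atan2(-16, 12) = 306.8699 deg
phi = acos(-20/28.2843) = 135 deg

rho = 28.2843, theta = 306.8699 deg, phi = 135 deg


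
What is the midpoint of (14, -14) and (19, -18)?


Midpoint = ((14+19)/2, (-14+-18)/2) = (16.5, -16)

(16.5, -16)


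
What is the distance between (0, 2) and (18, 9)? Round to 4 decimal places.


d = sqrt((18-0)^2 + (9-2)^2) = 19.3132

19.3132


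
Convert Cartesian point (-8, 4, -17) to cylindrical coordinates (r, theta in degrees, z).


r = sqrt((-8)^2 + 4^2) = 8.9443
theta = atan2(4, -8) = 153.4349 deg
z = -17

r = 8.9443, theta = 153.4349 deg, z = -17


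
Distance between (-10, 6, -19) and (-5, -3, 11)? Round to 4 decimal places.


d = sqrt((-5--10)^2 + (-3-6)^2 + (11--19)^2) = 31.7175

31.7175


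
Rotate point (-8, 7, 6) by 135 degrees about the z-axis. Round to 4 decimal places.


x' = -8*cos(135) - 7*sin(135) = 0.7071
y' = -8*sin(135) + 7*cos(135) = -10.6066
z' = 6

(0.7071, -10.6066, 6)


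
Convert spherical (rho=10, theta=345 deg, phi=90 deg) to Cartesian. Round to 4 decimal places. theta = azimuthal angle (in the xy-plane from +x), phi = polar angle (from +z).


x = 10 * sin(90) * cos(345) = 9.6593
y = 10 * sin(90) * sin(345) = -2.5882
z = 10 * cos(90) = 0

(9.6593, -2.5882, 0)


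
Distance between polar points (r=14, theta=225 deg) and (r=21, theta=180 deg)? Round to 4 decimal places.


d = sqrt(r1^2 + r2^2 - 2*r1*r2*cos(t2-t1))
d = sqrt(14^2 + 21^2 - 2*14*21*cos(180-225)) = 14.8735

14.8735


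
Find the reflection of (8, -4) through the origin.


Reflection through origin: (x, y) -> (-x, -y)
(8, -4) -> (-8, 4)

(-8, 4)


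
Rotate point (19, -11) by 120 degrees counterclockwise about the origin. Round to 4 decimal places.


x' = 19*cos(120) - -11*sin(120) = 0.0263
y' = 19*sin(120) + -11*cos(120) = 21.9545

(0.0263, 21.9545)


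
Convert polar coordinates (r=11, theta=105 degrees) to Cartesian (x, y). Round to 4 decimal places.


x = 11 * cos(105) = -2.847
y = 11 * sin(105) = 10.6252

(-2.847, 10.6252)


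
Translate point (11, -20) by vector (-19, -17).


Translation: (x+dx, y+dy) = (11+-19, -20+-17) = (-8, -37)

(-8, -37)


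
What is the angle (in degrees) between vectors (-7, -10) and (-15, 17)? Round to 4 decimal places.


dot = -7*-15 + -10*17 = -65
|u| = 12.2066, |v| = 22.6716
cos(angle) = -0.2349
angle = 103.5843 degrees

103.5843 degrees


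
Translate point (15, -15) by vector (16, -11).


Translation: (x+dx, y+dy) = (15+16, -15+-11) = (31, -26)

(31, -26)


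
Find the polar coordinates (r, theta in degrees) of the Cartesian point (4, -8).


r = sqrt(4^2 + (-8)^2) = 8.9443
theta = atan2(-8, 4) = 296.5651 degrees

r = 8.9443, theta = 296.5651 degrees


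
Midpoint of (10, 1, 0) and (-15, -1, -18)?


Midpoint = ((10+-15)/2, (1+-1)/2, (0+-18)/2) = (-2.5, 0, -9)

(-2.5, 0, -9)


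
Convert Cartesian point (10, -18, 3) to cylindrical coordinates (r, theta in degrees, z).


r = sqrt(10^2 + (-18)^2) = 20.5913
theta = atan2(-18, 10) = 299.0546 deg
z = 3

r = 20.5913, theta = 299.0546 deg, z = 3


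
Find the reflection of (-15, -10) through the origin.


Reflection through origin: (x, y) -> (-x, -y)
(-15, -10) -> (15, 10)

(15, 10)


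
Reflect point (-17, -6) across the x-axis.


Reflection across x-axis: (x, y) -> (x, -y)
(-17, -6) -> (-17, 6)

(-17, 6)


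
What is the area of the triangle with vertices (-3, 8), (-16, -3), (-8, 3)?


Area = |x1(y2-y3) + x2(y3-y1) + x3(y1-y2)| / 2
= |-3*(-3-3) + -16*(3-8) + -8*(8--3)| / 2
= 5

5


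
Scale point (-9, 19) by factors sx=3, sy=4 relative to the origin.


Scaling: (x*sx, y*sy) = (-9*3, 19*4) = (-27, 76)

(-27, 76)


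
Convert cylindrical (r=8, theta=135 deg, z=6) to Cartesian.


x = 8 * cos(135) = -5.6569
y = 8 * sin(135) = 5.6569
z = 6

(-5.6569, 5.6569, 6)


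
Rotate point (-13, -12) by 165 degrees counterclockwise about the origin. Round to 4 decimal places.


x' = -13*cos(165) - -12*sin(165) = 15.6629
y' = -13*sin(165) + -12*cos(165) = 8.2265

(15.6629, 8.2265)


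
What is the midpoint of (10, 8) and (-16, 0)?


Midpoint = ((10+-16)/2, (8+0)/2) = (-3, 4)

(-3, 4)


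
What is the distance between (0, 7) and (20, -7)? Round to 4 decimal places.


d = sqrt((20-0)^2 + (-7-7)^2) = 24.4131

24.4131


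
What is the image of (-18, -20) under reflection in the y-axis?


Reflection across y-axis: (x, y) -> (-x, y)
(-18, -20) -> (18, -20)

(18, -20)


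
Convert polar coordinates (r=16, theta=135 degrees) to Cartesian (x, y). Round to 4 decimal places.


x = 16 * cos(135) = -11.3137
y = 16 * sin(135) = 11.3137

(-11.3137, 11.3137)


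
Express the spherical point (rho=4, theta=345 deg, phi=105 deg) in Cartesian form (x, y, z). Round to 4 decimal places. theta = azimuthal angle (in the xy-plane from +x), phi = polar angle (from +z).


x = 4 * sin(105) * cos(345) = 3.7321
y = 4 * sin(105) * sin(345) = -1
z = 4 * cos(105) = -1.0353

(3.7321, -1, -1.0353)


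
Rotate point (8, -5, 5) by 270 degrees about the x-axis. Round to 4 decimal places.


x' = 8
y' = -5*cos(270) - 5*sin(270) = 5
z' = -5*sin(270) + 5*cos(270) = 5

(8, 5, 5)


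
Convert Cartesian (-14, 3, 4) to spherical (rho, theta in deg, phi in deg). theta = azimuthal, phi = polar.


rho = sqrt((-14)^2 + 3^2 + 4^2) = 14.8661
theta = atan2(3, -14) = 167.9052 deg
phi = acos(4/14.8661) = 74.3911 deg

rho = 14.8661, theta = 167.9052 deg, phi = 74.3911 deg


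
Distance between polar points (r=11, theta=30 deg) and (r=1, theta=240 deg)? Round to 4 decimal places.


d = sqrt(r1^2 + r2^2 - 2*r1*r2*cos(t2-t1))
d = sqrt(11^2 + 1^2 - 2*11*1*cos(240-30)) = 11.8766

11.8766


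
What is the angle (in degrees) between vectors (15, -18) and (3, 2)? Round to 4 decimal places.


dot = 15*3 + -18*2 = 9
|u| = 23.4307, |v| = 3.6056
cos(angle) = 0.1065
angle = 83.8845 degrees

83.8845 degrees


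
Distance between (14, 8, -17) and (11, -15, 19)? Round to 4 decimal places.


d = sqrt((11-14)^2 + (-15-8)^2 + (19--17)^2) = 42.8252

42.8252


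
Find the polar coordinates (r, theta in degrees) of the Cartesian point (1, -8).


r = sqrt(1^2 + (-8)^2) = 8.0623
theta = atan2(-8, 1) = 277.125 degrees

r = 8.0623, theta = 277.125 degrees


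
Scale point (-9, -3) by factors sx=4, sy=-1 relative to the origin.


Scaling: (x*sx, y*sy) = (-9*4, -3*-1) = (-36, 3)

(-36, 3)


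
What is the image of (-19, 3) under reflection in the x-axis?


Reflection across x-axis: (x, y) -> (x, -y)
(-19, 3) -> (-19, -3)

(-19, -3)


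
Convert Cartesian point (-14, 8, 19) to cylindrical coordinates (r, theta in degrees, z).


r = sqrt((-14)^2 + 8^2) = 16.1245
theta = atan2(8, -14) = 150.2551 deg
z = 19

r = 16.1245, theta = 150.2551 deg, z = 19


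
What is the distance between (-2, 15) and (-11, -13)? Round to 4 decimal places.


d = sqrt((-11--2)^2 + (-13-15)^2) = 29.4109

29.4109


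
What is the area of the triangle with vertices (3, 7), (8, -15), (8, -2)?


Area = |x1(y2-y3) + x2(y3-y1) + x3(y1-y2)| / 2
= |3*(-15--2) + 8*(-2-7) + 8*(7--15)| / 2
= 32.5

32.5


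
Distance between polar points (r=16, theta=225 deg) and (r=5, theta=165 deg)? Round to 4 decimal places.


d = sqrt(r1^2 + r2^2 - 2*r1*r2*cos(t2-t1))
d = sqrt(16^2 + 5^2 - 2*16*5*cos(165-225)) = 14.1774

14.1774


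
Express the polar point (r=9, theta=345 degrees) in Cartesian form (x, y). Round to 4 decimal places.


x = 9 * cos(345) = 8.6933
y = 9 * sin(345) = -2.3294

(8.6933, -2.3294)


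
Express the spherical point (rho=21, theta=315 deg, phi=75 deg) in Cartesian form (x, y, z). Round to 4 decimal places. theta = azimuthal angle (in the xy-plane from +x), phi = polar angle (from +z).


x = 21 * sin(75) * cos(315) = 14.3433
y = 21 * sin(75) * sin(315) = -14.3433
z = 21 * cos(75) = 5.4352

(14.3433, -14.3433, 5.4352)


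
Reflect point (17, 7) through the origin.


Reflection through origin: (x, y) -> (-x, -y)
(17, 7) -> (-17, -7)

(-17, -7)


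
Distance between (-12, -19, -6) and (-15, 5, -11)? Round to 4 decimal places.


d = sqrt((-15--12)^2 + (5--19)^2 + (-11--6)^2) = 24.6982

24.6982


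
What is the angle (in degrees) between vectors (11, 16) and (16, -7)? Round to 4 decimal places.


dot = 11*16 + 16*-7 = 64
|u| = 19.4165, |v| = 17.4642
cos(angle) = 0.1887
angle = 79.1209 degrees

79.1209 degrees


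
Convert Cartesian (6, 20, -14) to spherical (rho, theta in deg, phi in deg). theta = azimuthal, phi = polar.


rho = sqrt(6^2 + 20^2 + (-14)^2) = 25.1396
theta = atan2(20, 6) = 73.3008 deg
phi = acos(-14/25.1396) = 123.841 deg

rho = 25.1396, theta = 73.3008 deg, phi = 123.841 deg


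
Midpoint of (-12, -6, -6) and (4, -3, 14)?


Midpoint = ((-12+4)/2, (-6+-3)/2, (-6+14)/2) = (-4, -4.5, 4)

(-4, -4.5, 4)


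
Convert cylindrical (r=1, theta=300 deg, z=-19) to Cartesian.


x = 1 * cos(300) = 0.5
y = 1 * sin(300) = -0.866
z = -19

(0.5, -0.866, -19)


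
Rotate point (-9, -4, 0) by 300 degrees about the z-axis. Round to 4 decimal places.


x' = -9*cos(300) - -4*sin(300) = -7.9641
y' = -9*sin(300) + -4*cos(300) = 5.7942
z' = 0

(-7.9641, 5.7942, 0)


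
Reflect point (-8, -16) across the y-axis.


Reflection across y-axis: (x, y) -> (-x, y)
(-8, -16) -> (8, -16)

(8, -16)


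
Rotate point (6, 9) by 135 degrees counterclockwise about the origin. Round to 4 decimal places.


x' = 6*cos(135) - 9*sin(135) = -10.6066
y' = 6*sin(135) + 9*cos(135) = -2.1213

(-10.6066, -2.1213)


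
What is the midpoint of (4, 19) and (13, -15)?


Midpoint = ((4+13)/2, (19+-15)/2) = (8.5, 2)

(8.5, 2)


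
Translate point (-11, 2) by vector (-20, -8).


Translation: (x+dx, y+dy) = (-11+-20, 2+-8) = (-31, -6)

(-31, -6)


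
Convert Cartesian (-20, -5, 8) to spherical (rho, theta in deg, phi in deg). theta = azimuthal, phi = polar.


rho = sqrt((-20)^2 + (-5)^2 + 8^2) = 22.1133
theta = atan2(-5, -20) = 194.0362 deg
phi = acos(8/22.1133) = 68.7909 deg

rho = 22.1133, theta = 194.0362 deg, phi = 68.7909 deg


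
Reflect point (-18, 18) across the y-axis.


Reflection across y-axis: (x, y) -> (-x, y)
(-18, 18) -> (18, 18)

(18, 18)


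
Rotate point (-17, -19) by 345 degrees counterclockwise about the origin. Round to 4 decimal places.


x' = -17*cos(345) - -19*sin(345) = -21.3383
y' = -17*sin(345) + -19*cos(345) = -13.9527

(-21.3383, -13.9527)


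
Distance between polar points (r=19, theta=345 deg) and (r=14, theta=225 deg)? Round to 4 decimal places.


d = sqrt(r1^2 + r2^2 - 2*r1*r2*cos(t2-t1))
d = sqrt(19^2 + 14^2 - 2*19*14*cos(225-345)) = 28.688

28.688


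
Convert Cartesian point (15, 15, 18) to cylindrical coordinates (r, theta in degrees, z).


r = sqrt(15^2 + 15^2) = 21.2132
theta = atan2(15, 15) = 45 deg
z = 18

r = 21.2132, theta = 45 deg, z = 18


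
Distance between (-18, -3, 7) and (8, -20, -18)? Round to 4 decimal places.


d = sqrt((8--18)^2 + (-20--3)^2 + (-18-7)^2) = 39.8748

39.8748


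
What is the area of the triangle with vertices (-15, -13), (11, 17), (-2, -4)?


Area = |x1(y2-y3) + x2(y3-y1) + x3(y1-y2)| / 2
= |-15*(17--4) + 11*(-4--13) + -2*(-13-17)| / 2
= 78

78


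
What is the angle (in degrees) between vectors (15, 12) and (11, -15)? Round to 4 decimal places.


dot = 15*11 + 12*-15 = -15
|u| = 19.2094, |v| = 18.6011
cos(angle) = -0.042
angle = 92.406 degrees

92.406 degrees


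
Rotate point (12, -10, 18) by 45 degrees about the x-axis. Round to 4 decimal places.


x' = 12
y' = -10*cos(45) - 18*sin(45) = -19.799
z' = -10*sin(45) + 18*cos(45) = 5.6569

(12, -19.799, 5.6569)


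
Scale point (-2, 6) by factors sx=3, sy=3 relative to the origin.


Scaling: (x*sx, y*sy) = (-2*3, 6*3) = (-6, 18)

(-6, 18)


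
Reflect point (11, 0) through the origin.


Reflection through origin: (x, y) -> (-x, -y)
(11, 0) -> (-11, 0)

(-11, 0)


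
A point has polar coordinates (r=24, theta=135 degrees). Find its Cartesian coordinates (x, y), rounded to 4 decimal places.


x = 24 * cos(135) = -16.9706
y = 24 * sin(135) = 16.9706

(-16.9706, 16.9706)


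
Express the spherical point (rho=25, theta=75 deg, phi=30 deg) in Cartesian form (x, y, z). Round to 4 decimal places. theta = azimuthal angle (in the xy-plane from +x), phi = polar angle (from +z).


x = 25 * sin(30) * cos(75) = 3.2352
y = 25 * sin(30) * sin(75) = 12.0741
z = 25 * cos(30) = 21.6506

(3.2352, 12.0741, 21.6506)


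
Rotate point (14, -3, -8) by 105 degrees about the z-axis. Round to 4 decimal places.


x' = 14*cos(105) - -3*sin(105) = -0.7257
y' = 14*sin(105) + -3*cos(105) = 14.2994
z' = -8

(-0.7257, 14.2994, -8)


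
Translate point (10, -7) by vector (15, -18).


Translation: (x+dx, y+dy) = (10+15, -7+-18) = (25, -25)

(25, -25)


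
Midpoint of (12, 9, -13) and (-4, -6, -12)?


Midpoint = ((12+-4)/2, (9+-6)/2, (-13+-12)/2) = (4, 1.5, -12.5)

(4, 1.5, -12.5)


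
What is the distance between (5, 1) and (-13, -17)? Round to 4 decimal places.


d = sqrt((-13-5)^2 + (-17-1)^2) = 25.4558

25.4558


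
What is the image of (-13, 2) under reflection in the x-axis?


Reflection across x-axis: (x, y) -> (x, -y)
(-13, 2) -> (-13, -2)

(-13, -2)


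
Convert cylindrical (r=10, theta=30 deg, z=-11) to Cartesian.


x = 10 * cos(30) = 8.6603
y = 10 * sin(30) = 5
z = -11

(8.6603, 5, -11)


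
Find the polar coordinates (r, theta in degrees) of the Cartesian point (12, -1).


r = sqrt(12^2 + (-1)^2) = 12.0416
theta = atan2(-1, 12) = 355.2364 degrees

r = 12.0416, theta = 355.2364 degrees


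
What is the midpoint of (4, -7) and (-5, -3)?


Midpoint = ((4+-5)/2, (-7+-3)/2) = (-0.5, -5)

(-0.5, -5)


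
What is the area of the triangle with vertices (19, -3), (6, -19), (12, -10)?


Area = |x1(y2-y3) + x2(y3-y1) + x3(y1-y2)| / 2
= |19*(-19--10) + 6*(-10--3) + 12*(-3--19)| / 2
= 10.5

10.5


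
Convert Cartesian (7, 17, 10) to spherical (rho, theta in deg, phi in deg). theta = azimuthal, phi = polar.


rho = sqrt(7^2 + 17^2 + 10^2) = 20.9284
theta = atan2(17, 7) = 67.6199 deg
phi = acos(10/20.9284) = 61.457 deg

rho = 20.9284, theta = 67.6199 deg, phi = 61.457 deg


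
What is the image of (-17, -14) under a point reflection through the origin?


Reflection through origin: (x, y) -> (-x, -y)
(-17, -14) -> (17, 14)

(17, 14)


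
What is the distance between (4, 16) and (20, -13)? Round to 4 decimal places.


d = sqrt((20-4)^2 + (-13-16)^2) = 33.121

33.121


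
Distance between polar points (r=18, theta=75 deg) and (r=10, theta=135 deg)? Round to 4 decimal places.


d = sqrt(r1^2 + r2^2 - 2*r1*r2*cos(t2-t1))
d = sqrt(18^2 + 10^2 - 2*18*10*cos(135-75)) = 15.6205

15.6205


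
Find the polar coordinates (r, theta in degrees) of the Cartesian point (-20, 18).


r = sqrt((-20)^2 + 18^2) = 26.9072
theta = atan2(18, -20) = 138.0128 degrees

r = 26.9072, theta = 138.0128 degrees


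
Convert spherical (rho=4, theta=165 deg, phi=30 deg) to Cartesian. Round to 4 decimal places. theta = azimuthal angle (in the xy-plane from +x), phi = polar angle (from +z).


x = 4 * sin(30) * cos(165) = -1.9319
y = 4 * sin(30) * sin(165) = 0.5176
z = 4 * cos(30) = 3.4641

(-1.9319, 0.5176, 3.4641)


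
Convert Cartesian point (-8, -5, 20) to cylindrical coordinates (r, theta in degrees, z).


r = sqrt((-8)^2 + (-5)^2) = 9.434
theta = atan2(-5, -8) = 212.0054 deg
z = 20

r = 9.434, theta = 212.0054 deg, z = 20


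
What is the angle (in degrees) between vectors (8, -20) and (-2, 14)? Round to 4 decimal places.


dot = 8*-2 + -20*14 = -296
|u| = 21.5407, |v| = 14.1421
cos(angle) = -0.9717
angle = 166.3287 degrees

166.3287 degrees


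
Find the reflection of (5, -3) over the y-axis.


Reflection across y-axis: (x, y) -> (-x, y)
(5, -3) -> (-5, -3)

(-5, -3)


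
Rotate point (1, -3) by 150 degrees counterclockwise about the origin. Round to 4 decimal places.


x' = 1*cos(150) - -3*sin(150) = 0.634
y' = 1*sin(150) + -3*cos(150) = 3.0981

(0.634, 3.0981)


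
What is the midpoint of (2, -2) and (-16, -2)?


Midpoint = ((2+-16)/2, (-2+-2)/2) = (-7, -2)

(-7, -2)


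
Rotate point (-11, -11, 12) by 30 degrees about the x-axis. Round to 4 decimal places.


x' = -11
y' = -11*cos(30) - 12*sin(30) = -15.5263
z' = -11*sin(30) + 12*cos(30) = 4.8923

(-11, -15.5263, 4.8923)


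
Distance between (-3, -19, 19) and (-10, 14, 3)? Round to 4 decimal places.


d = sqrt((-10--3)^2 + (14--19)^2 + (3-19)^2) = 37.3363

37.3363


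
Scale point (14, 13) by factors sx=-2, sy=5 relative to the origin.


Scaling: (x*sx, y*sy) = (14*-2, 13*5) = (-28, 65)

(-28, 65)


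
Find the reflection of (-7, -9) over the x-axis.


Reflection across x-axis: (x, y) -> (x, -y)
(-7, -9) -> (-7, 9)

(-7, 9)


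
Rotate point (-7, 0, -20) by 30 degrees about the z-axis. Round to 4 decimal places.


x' = -7*cos(30) - 0*sin(30) = -6.0622
y' = -7*sin(30) + 0*cos(30) = -3.5
z' = -20

(-6.0622, -3.5, -20)


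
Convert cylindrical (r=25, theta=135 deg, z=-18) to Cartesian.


x = 25 * cos(135) = -17.6777
y = 25 * sin(135) = 17.6777
z = -18

(-17.6777, 17.6777, -18)


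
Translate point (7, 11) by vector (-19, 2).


Translation: (x+dx, y+dy) = (7+-19, 11+2) = (-12, 13)

(-12, 13)


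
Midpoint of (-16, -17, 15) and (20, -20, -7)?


Midpoint = ((-16+20)/2, (-17+-20)/2, (15+-7)/2) = (2, -18.5, 4)

(2, -18.5, 4)


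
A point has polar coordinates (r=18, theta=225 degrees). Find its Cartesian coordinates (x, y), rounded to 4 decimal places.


x = 18 * cos(225) = -12.7279
y = 18 * sin(225) = -12.7279

(-12.7279, -12.7279)


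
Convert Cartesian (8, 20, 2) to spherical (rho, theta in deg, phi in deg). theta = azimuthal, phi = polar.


rho = sqrt(8^2 + 20^2 + 2^2) = 21.6333
theta = atan2(20, 8) = 68.1986 deg
phi = acos(2/21.6333) = 84.6954 deg

rho = 21.6333, theta = 68.1986 deg, phi = 84.6954 deg


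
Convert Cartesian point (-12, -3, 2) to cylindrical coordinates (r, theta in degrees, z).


r = sqrt((-12)^2 + (-3)^2) = 12.3693
theta = atan2(-3, -12) = 194.0362 deg
z = 2

r = 12.3693, theta = 194.0362 deg, z = 2


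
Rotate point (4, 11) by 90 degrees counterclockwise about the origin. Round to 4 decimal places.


x' = 4*cos(90) - 11*sin(90) = -11
y' = 4*sin(90) + 11*cos(90) = 4

(-11, 4)


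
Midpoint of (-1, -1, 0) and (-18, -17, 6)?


Midpoint = ((-1+-18)/2, (-1+-17)/2, (0+6)/2) = (-9.5, -9, 3)

(-9.5, -9, 3)


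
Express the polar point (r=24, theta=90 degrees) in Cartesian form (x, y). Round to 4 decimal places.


x = 24 * cos(90) = 0
y = 24 * sin(90) = 24

(0, 24)


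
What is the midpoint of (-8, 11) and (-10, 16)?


Midpoint = ((-8+-10)/2, (11+16)/2) = (-9, 13.5)

(-9, 13.5)


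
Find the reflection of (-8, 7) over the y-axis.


Reflection across y-axis: (x, y) -> (-x, y)
(-8, 7) -> (8, 7)

(8, 7)


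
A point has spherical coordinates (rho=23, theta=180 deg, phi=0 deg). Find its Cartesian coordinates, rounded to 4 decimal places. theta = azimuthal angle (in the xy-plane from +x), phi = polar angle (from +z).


x = 23 * sin(0) * cos(180) = 0
y = 23 * sin(0) * sin(180) = 0
z = 23 * cos(0) = 23

(0, 0, 23)


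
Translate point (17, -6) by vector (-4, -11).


Translation: (x+dx, y+dy) = (17+-4, -6+-11) = (13, -17)

(13, -17)


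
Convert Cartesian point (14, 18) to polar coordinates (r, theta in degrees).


r = sqrt(14^2 + 18^2) = 22.8035
theta = atan2(18, 14) = 52.125 degrees

r = 22.8035, theta = 52.125 degrees


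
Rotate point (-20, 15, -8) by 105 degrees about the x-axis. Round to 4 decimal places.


x' = -20
y' = 15*cos(105) - -8*sin(105) = 3.8451
z' = 15*sin(105) + -8*cos(105) = 16.5594

(-20, 3.8451, 16.5594)


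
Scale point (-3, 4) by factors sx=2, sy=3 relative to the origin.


Scaling: (x*sx, y*sy) = (-3*2, 4*3) = (-6, 12)

(-6, 12)


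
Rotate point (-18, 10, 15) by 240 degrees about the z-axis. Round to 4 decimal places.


x' = -18*cos(240) - 10*sin(240) = 17.6603
y' = -18*sin(240) + 10*cos(240) = 10.5885
z' = 15

(17.6603, 10.5885, 15)


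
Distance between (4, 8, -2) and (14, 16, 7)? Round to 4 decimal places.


d = sqrt((14-4)^2 + (16-8)^2 + (7--2)^2) = 15.6525

15.6525


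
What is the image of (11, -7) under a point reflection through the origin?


Reflection through origin: (x, y) -> (-x, -y)
(11, -7) -> (-11, 7)

(-11, 7)


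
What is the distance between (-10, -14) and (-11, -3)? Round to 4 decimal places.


d = sqrt((-11--10)^2 + (-3--14)^2) = 11.0454

11.0454


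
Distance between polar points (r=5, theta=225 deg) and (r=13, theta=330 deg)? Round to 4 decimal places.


d = sqrt(r1^2 + r2^2 - 2*r1*r2*cos(t2-t1))
d = sqrt(5^2 + 13^2 - 2*5*13*cos(330-225)) = 15.088

15.088


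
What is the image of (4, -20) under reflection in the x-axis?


Reflection across x-axis: (x, y) -> (x, -y)
(4, -20) -> (4, 20)

(4, 20)


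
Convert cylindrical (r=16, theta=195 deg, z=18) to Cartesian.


x = 16 * cos(195) = -15.4548
y = 16 * sin(195) = -4.1411
z = 18

(-15.4548, -4.1411, 18)


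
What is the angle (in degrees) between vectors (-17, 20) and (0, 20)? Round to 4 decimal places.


dot = -17*0 + 20*20 = 400
|u| = 26.2488, |v| = 20
cos(angle) = 0.7619
angle = 40.3645 degrees

40.3645 degrees


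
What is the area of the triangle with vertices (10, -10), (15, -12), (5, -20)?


Area = |x1(y2-y3) + x2(y3-y1) + x3(y1-y2)| / 2
= |10*(-12--20) + 15*(-20--10) + 5*(-10--12)| / 2
= 30

30


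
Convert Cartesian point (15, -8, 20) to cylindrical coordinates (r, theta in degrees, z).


r = sqrt(15^2 + (-8)^2) = 17
theta = atan2(-8, 15) = 331.9275 deg
z = 20

r = 17, theta = 331.9275 deg, z = 20


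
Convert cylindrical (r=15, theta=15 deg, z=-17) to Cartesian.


x = 15 * cos(15) = 14.4889
y = 15 * sin(15) = 3.8823
z = -17

(14.4889, 3.8823, -17)


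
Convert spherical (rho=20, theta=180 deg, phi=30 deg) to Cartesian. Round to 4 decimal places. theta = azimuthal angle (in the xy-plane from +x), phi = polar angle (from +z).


x = 20 * sin(30) * cos(180) = -10
y = 20 * sin(30) * sin(180) = 0
z = 20 * cos(30) = 17.3205

(-10, 0, 17.3205)


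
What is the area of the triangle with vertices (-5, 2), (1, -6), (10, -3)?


Area = |x1(y2-y3) + x2(y3-y1) + x3(y1-y2)| / 2
= |-5*(-6--3) + 1*(-3-2) + 10*(2--6)| / 2
= 45

45


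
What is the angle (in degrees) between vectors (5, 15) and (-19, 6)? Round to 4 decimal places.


dot = 5*-19 + 15*6 = -5
|u| = 15.8114, |v| = 19.9249
cos(angle) = -0.0159
angle = 90.9094 degrees

90.9094 degrees


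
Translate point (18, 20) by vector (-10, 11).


Translation: (x+dx, y+dy) = (18+-10, 20+11) = (8, 31)

(8, 31)


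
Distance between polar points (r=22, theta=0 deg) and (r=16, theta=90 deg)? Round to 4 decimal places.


d = sqrt(r1^2 + r2^2 - 2*r1*r2*cos(t2-t1))
d = sqrt(22^2 + 16^2 - 2*22*16*cos(90-0)) = 27.2029

27.2029


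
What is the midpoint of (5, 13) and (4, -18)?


Midpoint = ((5+4)/2, (13+-18)/2) = (4.5, -2.5)

(4.5, -2.5)


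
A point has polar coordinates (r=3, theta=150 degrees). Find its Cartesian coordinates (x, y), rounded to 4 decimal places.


x = 3 * cos(150) = -2.5981
y = 3 * sin(150) = 1.5

(-2.5981, 1.5)


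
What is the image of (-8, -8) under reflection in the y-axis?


Reflection across y-axis: (x, y) -> (-x, y)
(-8, -8) -> (8, -8)

(8, -8)


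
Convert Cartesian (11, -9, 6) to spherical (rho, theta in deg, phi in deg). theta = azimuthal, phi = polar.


rho = sqrt(11^2 + (-9)^2 + 6^2) = 15.4272
theta = atan2(-9, 11) = 320.7106 deg
phi = acos(6/15.4272) = 67.1125 deg

rho = 15.4272, theta = 320.7106 deg, phi = 67.1125 deg


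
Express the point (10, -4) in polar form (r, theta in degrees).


r = sqrt(10^2 + (-4)^2) = 10.7703
theta = atan2(-4, 10) = 338.1986 degrees

r = 10.7703, theta = 338.1986 degrees


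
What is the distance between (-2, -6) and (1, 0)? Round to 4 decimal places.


d = sqrt((1--2)^2 + (0--6)^2) = 6.7082

6.7082


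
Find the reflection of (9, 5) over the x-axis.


Reflection across x-axis: (x, y) -> (x, -y)
(9, 5) -> (9, -5)

(9, -5)


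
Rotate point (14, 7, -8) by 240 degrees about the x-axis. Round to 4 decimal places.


x' = 14
y' = 7*cos(240) - -8*sin(240) = -10.4282
z' = 7*sin(240) + -8*cos(240) = -2.0622

(14, -10.4282, -2.0622)


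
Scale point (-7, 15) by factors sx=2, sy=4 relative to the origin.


Scaling: (x*sx, y*sy) = (-7*2, 15*4) = (-14, 60)

(-14, 60)


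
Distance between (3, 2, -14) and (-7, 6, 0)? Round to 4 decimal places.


d = sqrt((-7-3)^2 + (6-2)^2 + (0--14)^2) = 17.6635

17.6635


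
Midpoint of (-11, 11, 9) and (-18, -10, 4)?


Midpoint = ((-11+-18)/2, (11+-10)/2, (9+4)/2) = (-14.5, 0.5, 6.5)

(-14.5, 0.5, 6.5)


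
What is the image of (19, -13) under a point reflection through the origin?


Reflection through origin: (x, y) -> (-x, -y)
(19, -13) -> (-19, 13)

(-19, 13)


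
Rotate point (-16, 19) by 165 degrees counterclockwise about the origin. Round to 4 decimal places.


x' = -16*cos(165) - 19*sin(165) = 10.5373
y' = -16*sin(165) + 19*cos(165) = -22.4937

(10.5373, -22.4937)


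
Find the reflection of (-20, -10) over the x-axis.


Reflection across x-axis: (x, y) -> (x, -y)
(-20, -10) -> (-20, 10)

(-20, 10)


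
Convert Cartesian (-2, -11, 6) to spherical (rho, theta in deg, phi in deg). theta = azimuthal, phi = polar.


rho = sqrt((-2)^2 + (-11)^2 + 6^2) = 12.6886
theta = atan2(-11, -2) = 259.6952 deg
phi = acos(6/12.6886) = 61.7795 deg

rho = 12.6886, theta = 259.6952 deg, phi = 61.7795 deg


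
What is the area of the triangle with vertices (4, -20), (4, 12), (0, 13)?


Area = |x1(y2-y3) + x2(y3-y1) + x3(y1-y2)| / 2
= |4*(12-13) + 4*(13--20) + 0*(-20-12)| / 2
= 64

64


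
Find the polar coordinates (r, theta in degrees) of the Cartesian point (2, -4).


r = sqrt(2^2 + (-4)^2) = 4.4721
theta = atan2(-4, 2) = 296.5651 degrees

r = 4.4721, theta = 296.5651 degrees


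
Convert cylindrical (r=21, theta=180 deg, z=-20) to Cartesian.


x = 21 * cos(180) = -21
y = 21 * sin(180) = 0
z = -20

(-21, 0, -20)


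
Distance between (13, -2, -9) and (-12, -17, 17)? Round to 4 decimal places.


d = sqrt((-12-13)^2 + (-17--2)^2 + (17--9)^2) = 39.064

39.064


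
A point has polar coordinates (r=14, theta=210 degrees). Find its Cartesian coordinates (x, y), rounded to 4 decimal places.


x = 14 * cos(210) = -12.1244
y = 14 * sin(210) = -7

(-12.1244, -7)


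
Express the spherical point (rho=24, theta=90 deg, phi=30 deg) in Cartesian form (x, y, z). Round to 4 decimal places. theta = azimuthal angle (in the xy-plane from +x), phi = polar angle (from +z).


x = 24 * sin(30) * cos(90) = 0
y = 24 * sin(30) * sin(90) = 12
z = 24 * cos(30) = 20.7846

(0, 12, 20.7846)


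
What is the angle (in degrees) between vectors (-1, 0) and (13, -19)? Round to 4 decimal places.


dot = -1*13 + 0*-19 = -13
|u| = 1, |v| = 23.0217
cos(angle) = -0.5647
angle = 124.3803 degrees

124.3803 degrees


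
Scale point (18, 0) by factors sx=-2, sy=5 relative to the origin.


Scaling: (x*sx, y*sy) = (18*-2, 0*5) = (-36, 0)

(-36, 0)


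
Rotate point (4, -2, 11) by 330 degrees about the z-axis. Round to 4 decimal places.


x' = 4*cos(330) - -2*sin(330) = 2.4641
y' = 4*sin(330) + -2*cos(330) = -3.7321
z' = 11

(2.4641, -3.7321, 11)


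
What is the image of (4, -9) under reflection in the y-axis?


Reflection across y-axis: (x, y) -> (-x, y)
(4, -9) -> (-4, -9)

(-4, -9)


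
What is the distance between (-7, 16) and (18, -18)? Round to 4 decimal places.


d = sqrt((18--7)^2 + (-18-16)^2) = 42.2019

42.2019


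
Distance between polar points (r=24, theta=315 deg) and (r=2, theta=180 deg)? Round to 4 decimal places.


d = sqrt(r1^2 + r2^2 - 2*r1*r2*cos(t2-t1))
d = sqrt(24^2 + 2^2 - 2*24*2*cos(180-315)) = 25.4535

25.4535


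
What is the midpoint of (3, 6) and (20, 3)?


Midpoint = ((3+20)/2, (6+3)/2) = (11.5, 4.5)

(11.5, 4.5)


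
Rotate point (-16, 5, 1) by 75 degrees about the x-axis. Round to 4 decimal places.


x' = -16
y' = 5*cos(75) - 1*sin(75) = 0.3282
z' = 5*sin(75) + 1*cos(75) = 5.0884

(-16, 0.3282, 5.0884)


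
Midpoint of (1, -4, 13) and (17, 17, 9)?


Midpoint = ((1+17)/2, (-4+17)/2, (13+9)/2) = (9, 6.5, 11)

(9, 6.5, 11)


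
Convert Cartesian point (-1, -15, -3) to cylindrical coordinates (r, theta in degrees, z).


r = sqrt((-1)^2 + (-15)^2) = 15.0333
theta = atan2(-15, -1) = 266.1859 deg
z = -3

r = 15.0333, theta = 266.1859 deg, z = -3


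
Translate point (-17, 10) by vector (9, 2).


Translation: (x+dx, y+dy) = (-17+9, 10+2) = (-8, 12)

(-8, 12)


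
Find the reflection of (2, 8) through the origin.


Reflection through origin: (x, y) -> (-x, -y)
(2, 8) -> (-2, -8)

(-2, -8)


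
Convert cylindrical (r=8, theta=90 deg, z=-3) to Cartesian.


x = 8 * cos(90) = 0
y = 8 * sin(90) = 8
z = -3

(0, 8, -3)


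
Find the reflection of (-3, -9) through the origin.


Reflection through origin: (x, y) -> (-x, -y)
(-3, -9) -> (3, 9)

(3, 9)


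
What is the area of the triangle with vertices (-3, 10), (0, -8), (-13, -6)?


Area = |x1(y2-y3) + x2(y3-y1) + x3(y1-y2)| / 2
= |-3*(-8--6) + 0*(-6-10) + -13*(10--8)| / 2
= 114

114


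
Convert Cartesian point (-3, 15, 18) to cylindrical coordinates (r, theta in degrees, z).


r = sqrt((-3)^2 + 15^2) = 15.2971
theta = atan2(15, -3) = 101.3099 deg
z = 18

r = 15.2971, theta = 101.3099 deg, z = 18


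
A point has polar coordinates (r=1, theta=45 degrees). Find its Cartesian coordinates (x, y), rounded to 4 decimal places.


x = 1 * cos(45) = 0.7071
y = 1 * sin(45) = 0.7071

(0.7071, 0.7071)


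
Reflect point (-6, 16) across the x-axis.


Reflection across x-axis: (x, y) -> (x, -y)
(-6, 16) -> (-6, -16)

(-6, -16)


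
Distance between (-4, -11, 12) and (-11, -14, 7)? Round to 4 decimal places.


d = sqrt((-11--4)^2 + (-14--11)^2 + (7-12)^2) = 9.1104

9.1104
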